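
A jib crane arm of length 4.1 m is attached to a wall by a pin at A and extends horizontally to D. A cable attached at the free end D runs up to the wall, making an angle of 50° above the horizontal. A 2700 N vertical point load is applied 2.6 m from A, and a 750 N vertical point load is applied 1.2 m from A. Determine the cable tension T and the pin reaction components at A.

ΣM about A: T·sin50°·4.1 − 2700·2.6 − 750·1.2 = 0 → T = 7920/(4.1·0.766044) = 2521.67 ≈ 2522 N.
ΣF_x = 0: A_x − T·cos50° = 0 → A_x = 2521.67 × 0.642788 = 1621 N.
ΣF_y = 0: A_y + T·sin50° − 2700 − 750 = 0 → A_y = 3450 − 2521.67 × 0.766044 = 1518 N.

T = 2522 N, A_x = 1621 N, A_y = 1518 N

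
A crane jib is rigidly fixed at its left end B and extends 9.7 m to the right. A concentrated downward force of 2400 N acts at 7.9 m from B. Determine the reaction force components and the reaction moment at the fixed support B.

ΣF_x = 0: B_x = 0.
ΣF_y = 0: B_y − 2400 = 0 → B_y = 2400 N.
ΣM about B: M_B − 2400·7.9 = 0 → M_B = 18960 N·m.

B_x = 0, B_y = 2400 N, M_B = 18960 N·m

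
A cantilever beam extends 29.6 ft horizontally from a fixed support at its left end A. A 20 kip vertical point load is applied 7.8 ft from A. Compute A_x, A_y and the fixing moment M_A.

ΣF_x = 0: A_x = 0.
ΣF_y = 0: A_y − 20 = 0 → A_y = 20.00 kip.
ΣM about A: M_A − 20·7.8 = 0 → M_A = 156.0 kip·ft.

A_x = 0, A_y = 20.00 kip, M_A = 156.0 kip·ft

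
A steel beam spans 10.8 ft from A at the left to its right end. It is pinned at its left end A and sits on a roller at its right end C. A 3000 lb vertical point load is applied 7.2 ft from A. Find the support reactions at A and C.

Taking moments about A: C_y·10.8 − 3000·7.2 = 0 → C_y = 21600/10.8 = 2000 lb.
ΣF_y = 0: A_y + 2000 − 3000 = 0 → A_y = 1000 lb.
ΣF_x = 0: no horizontal applied forces, so A_x = 0.

A_x = 0, A_y = 1000 lb, C_y = 2000 lb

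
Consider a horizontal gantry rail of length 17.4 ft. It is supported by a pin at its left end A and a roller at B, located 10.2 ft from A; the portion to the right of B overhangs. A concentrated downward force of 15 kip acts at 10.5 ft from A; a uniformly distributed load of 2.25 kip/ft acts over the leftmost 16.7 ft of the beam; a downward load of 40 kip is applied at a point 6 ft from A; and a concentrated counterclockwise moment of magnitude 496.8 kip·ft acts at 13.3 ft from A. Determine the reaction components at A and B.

A_x = 0, A_y = 71.55 kip, B_y = 21.02 kip

Resultant of the distributed load: 2.25 × 16.7 = 37.575 kip at 8.35 ft from A.
ΣM about A: B_y·10.2 − 15·10.5 − (2.25·16.7)·8.35 − 40·6 + 496.8 = 0 → B_y = 214.45125/10.2 = 21.0246 ≈ 21.02 kip.
ΣF_y = 0: A_y + 21.0246 − 15 − 2.25·16.7 − 40 = 0 → A_y = 71.55 kip.
ΣF_x = 0: no horizontal applied forces, so A_x = 0.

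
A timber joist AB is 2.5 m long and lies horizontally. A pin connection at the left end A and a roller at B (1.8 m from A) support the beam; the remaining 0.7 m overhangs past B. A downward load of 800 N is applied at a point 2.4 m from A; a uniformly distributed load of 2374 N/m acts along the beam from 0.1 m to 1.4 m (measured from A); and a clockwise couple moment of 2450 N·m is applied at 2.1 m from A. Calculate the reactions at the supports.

A_x = 0, A_y = 172.5 N, B_y = 3714 N

Resultant of the distributed load: 2374 × 1.3 = 3086.2 N at 0.75 m from A.
ΣM about A: B_y·1.8 − 800·2.4 − (2374·1.3)·0.75 − 2450 = 0 → B_y = 6684.65/1.8 = 3713.69 ≈ 3714 N.
ΣF_y = 0: A_y + 3713.69 − 800 − 2374·1.3 = 0 → A_y = 172.5 N.
ΣF_x = 0: no horizontal applied forces, so A_x = 0.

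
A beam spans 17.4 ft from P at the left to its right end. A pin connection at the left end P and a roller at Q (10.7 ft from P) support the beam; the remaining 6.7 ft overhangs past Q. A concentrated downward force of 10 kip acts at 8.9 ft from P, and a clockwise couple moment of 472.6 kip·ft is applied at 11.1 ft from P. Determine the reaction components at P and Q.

Taking moments about P: Q_y·10.7 − 10·8.9 − 472.6 = 0 → Q_y = 561.6/10.7 = 52.486 ≈ 52.49 kip.
ΣF_y = 0: P_y + 52.486 − 10 = 0 → P_y = -42.49 kip.
ΣF_x = 0: no horizontal applied forces, so P_x = 0.

P_x = 0, P_y = -42.49 kip, Q_y = 52.49 kip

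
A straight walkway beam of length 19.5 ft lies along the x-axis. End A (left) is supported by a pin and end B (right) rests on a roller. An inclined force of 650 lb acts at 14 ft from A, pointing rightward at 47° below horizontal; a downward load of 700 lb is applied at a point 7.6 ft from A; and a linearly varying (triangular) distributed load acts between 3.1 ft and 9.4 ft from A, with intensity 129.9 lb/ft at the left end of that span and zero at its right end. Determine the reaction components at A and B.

A_x = -443.3 lb, A_y = 861.3 lb, B_y = 723.2 lb

Resultant of the triangular load: ½ × 129.9 × 6.3 = 409.185 lb, acting at 5.2 ft from A (one-third of the span from the peak).
Moments about A: B_y·19.5 − 650·sin47°·14 − 700·7.6 − (½·129.9·6.3)·5.2 = 0 → B_y = 14103.1/19.5 = 723.236 ≈ 723.2 lb.
ΣF_y = 0: A_y + 723.236 − 650·sin47° − 700 − ½·129.9·6.3 = 0 → A_y = 861.3 lb.
ΣF_x = 0: A_x + 650·cos47° = 0 → A_x = -443.3 lb.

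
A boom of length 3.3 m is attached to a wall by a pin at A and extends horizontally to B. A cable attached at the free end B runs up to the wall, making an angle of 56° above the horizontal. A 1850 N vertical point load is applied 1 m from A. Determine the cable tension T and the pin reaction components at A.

ΣM about A: T·sin56°·3.3 − 1850·1 = 0 → T = 1850/(3.3·0.829038) = 676.213 ≈ 676.2 N.
ΣF_x = 0: A_x − T·cos56° = 0 → A_x = 676.213 × 0.559193 = 378.1 N.
ΣF_y = 0: A_y + T·sin56° − 1850 = 0 → A_y = 1850 − 676.213 × 0.829038 = 1289 N.

T = 676.2 N, A_x = 378.1 N, A_y = 1289 N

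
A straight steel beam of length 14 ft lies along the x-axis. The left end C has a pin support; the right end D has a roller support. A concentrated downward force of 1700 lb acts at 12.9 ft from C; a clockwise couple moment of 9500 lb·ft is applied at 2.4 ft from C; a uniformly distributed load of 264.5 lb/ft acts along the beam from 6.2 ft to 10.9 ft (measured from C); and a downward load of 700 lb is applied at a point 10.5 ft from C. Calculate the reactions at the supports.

Resultant of the distributed load: 264.5 × 4.7 = 1243.15 lb at 8.55 ft from C.
Taking moments about C: D_y·14 − 1700·12.9 − 9500 − (264.5·4.7)·8.55 − 700·10.5 = 0 → D_y = 49408.9325/14 = 3529.21 ≈ 3529 lb.
ΣF_y = 0: C_y + 3529.21 − 1700 − 264.5·4.7 − 700 = 0 → C_y = 113.9 lb.
ΣF_x = 0: no horizontal applied forces, so C_x = 0.

C_x = 0, C_y = 113.9 lb, D_y = 3529 lb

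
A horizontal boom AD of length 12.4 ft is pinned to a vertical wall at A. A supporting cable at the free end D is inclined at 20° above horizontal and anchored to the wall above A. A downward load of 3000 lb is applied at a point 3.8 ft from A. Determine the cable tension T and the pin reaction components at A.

ΣM about A: T·sin20°·12.4 − 3000·3.8 = 0 → T = 11400/(12.4·0.34202) = 2688.01 ≈ 2688 lb.
ΣF_x = 0: A_x − T·cos20° = 0 → A_x = 2688.01 × 0.939693 = 2526 lb.
ΣF_y = 0: A_y + T·sin20° − 3000 = 0 → A_y = 3000 − 2688.01 × 0.34202 = 2081 lb.

T = 2688 lb, A_x = 2526 lb, A_y = 2081 lb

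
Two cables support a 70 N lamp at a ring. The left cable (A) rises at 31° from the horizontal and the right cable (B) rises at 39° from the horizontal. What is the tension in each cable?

ΣF_x = 0: −T_A·cos31° + T_B·cos39° = 0 → T_B = 1.10297·T_A.
ΣF_y = 0: T_A·sin31° + T_B·sin39° = 70.
Substitute: T_A·(0.515038 + 1.10297·0.62932) = 70 → T_A = 57.8915 ≈ 57.89 N.
Then T_B = 1.10297 × 57.8915 = 63.85 N.

T_A = 57.89 N, T_B = 63.85 N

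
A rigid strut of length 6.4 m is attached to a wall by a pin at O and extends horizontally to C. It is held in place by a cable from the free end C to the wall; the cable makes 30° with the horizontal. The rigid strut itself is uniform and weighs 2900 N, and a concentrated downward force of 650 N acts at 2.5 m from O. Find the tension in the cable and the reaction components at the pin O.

T = 3408 N, O_x = 2951 N, O_y = 1846 N

ΣM about O: T·sin30°·6.4 − 2900·3.2 − 650·2.5 = 0 → T = 10905/(6.4·0.5) = 3407.81 ≈ 3408 N.
ΣF_x = 0: O_x − T·cos30° = 0 → O_x = 3407.81 × 0.866025 = 2951 N.
ΣF_y = 0: O_y + T·sin30° − 2900 − 650 = 0 → O_y = 3550 − 3407.81 × 0.5 = 1846 N.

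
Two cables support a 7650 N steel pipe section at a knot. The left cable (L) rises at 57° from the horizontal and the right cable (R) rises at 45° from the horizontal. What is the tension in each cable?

T_L = 5530 N, T_R = 4260 N

ΣF_x = 0: −T_L·cos57° + T_R·cos45° = 0 → T_R = 0.770236·T_L.
ΣF_y = 0: T_L·sin57° + T_R·sin45° = 7650.
Substitute: T_L·(0.838671 + 0.770236·0.707107) = 7650 → T_L = 5530.21 ≈ 5530 N.
Then T_R = 0.770236 × 5530.21 = 4260 N.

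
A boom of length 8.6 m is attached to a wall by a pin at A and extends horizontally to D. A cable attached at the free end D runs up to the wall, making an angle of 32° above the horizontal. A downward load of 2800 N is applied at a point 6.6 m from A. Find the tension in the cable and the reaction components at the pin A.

T = 4055 N, A_x = 3439 N, A_y = 651.2 N

ΣM about A: T·sin32°·8.6 − 2800·6.6 = 0 → T = 18480/(8.6·0.529919) = 4055.03 ≈ 4055 N.
ΣF_x = 0: A_x − T·cos32° = 0 → A_x = 4055.03 × 0.848048 = 3439 N.
ΣF_y = 0: A_y + T·sin32° − 2800 = 0 → A_y = 2800 − 4055.03 × 0.529919 = 651.2 N.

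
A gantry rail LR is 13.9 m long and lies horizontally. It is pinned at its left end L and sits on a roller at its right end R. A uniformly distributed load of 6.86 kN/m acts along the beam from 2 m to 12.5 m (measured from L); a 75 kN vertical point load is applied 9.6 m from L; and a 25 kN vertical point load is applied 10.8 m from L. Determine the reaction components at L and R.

L_x = 0, L_y = 63.24 kN, R_y = 108.8 kN

Resultant of the distributed load: 6.86 × 10.5 = 72.03 kN at 7.25 m from L.
Taking moments about L: R_y·13.9 − (6.86·10.5)·7.25 − 75·9.6 − 25·10.8 = 0 → R_y = 1512.2175/13.9 = 108.793 ≈ 108.8 kN.
ΣF_y = 0: L_y + 108.793 − 6.86·10.5 − 75 − 25 = 0 → L_y = 63.24 kN.
ΣF_x = 0: no horizontal applied forces, so L_x = 0.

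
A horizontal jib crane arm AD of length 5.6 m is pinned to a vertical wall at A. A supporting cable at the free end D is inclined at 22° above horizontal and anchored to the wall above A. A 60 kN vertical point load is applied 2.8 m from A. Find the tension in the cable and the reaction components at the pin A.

T = 80.08 kN, A_x = 74.25 kN, A_y = 30.00 kN

ΣM about A: T·sin22°·5.6 − 60·2.8 = 0 → T = 168/(5.6·0.374607) = 80.0839 ≈ 80.08 kN.
ΣF_x = 0: A_x − T·cos22° = 0 → A_x = 80.0839 × 0.927184 = 74.25 kN.
ΣF_y = 0: A_y + T·sin22° − 60 = 0 → A_y = 60 − 80.0839 × 0.374607 = 30.00 kN.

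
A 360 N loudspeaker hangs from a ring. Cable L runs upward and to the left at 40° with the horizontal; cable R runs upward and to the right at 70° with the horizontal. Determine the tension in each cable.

T_L = 131.0 N, T_R = 293.5 N

ΣF_x = 0: −T_L·cos40° + T_R·cos70° = 0 → T_R = 2.23976·T_L.
ΣF_y = 0: T_L·sin40° + T_R·sin70° = 360.
Substitute: T_L·(0.642788 + 2.23976·0.939693) = 360 → T_L = 131.029 ≈ 131.0 N.
Then T_R = 2.23976 × 131.029 = 293.5 N.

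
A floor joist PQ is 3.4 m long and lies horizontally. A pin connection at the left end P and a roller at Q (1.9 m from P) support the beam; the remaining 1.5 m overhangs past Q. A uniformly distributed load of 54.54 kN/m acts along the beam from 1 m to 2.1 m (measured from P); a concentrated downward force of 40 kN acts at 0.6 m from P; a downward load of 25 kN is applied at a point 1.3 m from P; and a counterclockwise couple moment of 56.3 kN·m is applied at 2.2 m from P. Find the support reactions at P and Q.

P_x = 0, P_y = 75.95 kN, Q_y = 49.05 kN

Resultant of the distributed load: 54.54 × 1.1 = 59.994 kN at 1.55 m from P.
ΣM about P: Q_y·1.9 − (54.54·1.1)·1.55 − 40·0.6 − 25·1.3 + 56.3 = 0 → Q_y = 93.1907/1.9 = 49.0477 ≈ 49.05 kN.
ΣF_y = 0: P_y + 49.0477 − 54.54·1.1 − 40 − 25 = 0 → P_y = 75.95 kN.
ΣF_x = 0: no horizontal applied forces, so P_x = 0.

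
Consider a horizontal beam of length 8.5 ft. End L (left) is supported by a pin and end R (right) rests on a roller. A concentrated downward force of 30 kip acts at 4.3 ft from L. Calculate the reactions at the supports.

L_x = 0, L_y = 14.82 kip, R_y = 15.18 kip

ΣM about L: R_y·8.5 − 30·4.3 = 0 → R_y = 129/8.5 = 15.1765 ≈ 15.18 kip.
ΣF_y = 0: L_y + 15.1765 − 30 = 0 → L_y = 14.82 kip.
ΣF_x = 0: no horizontal applied forces, so L_x = 0.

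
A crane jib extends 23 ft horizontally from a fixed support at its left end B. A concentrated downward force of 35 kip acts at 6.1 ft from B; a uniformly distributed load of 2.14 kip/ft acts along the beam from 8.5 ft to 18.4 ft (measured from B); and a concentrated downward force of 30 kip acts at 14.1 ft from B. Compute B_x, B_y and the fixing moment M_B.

B_x = 0, B_y = 86.19 kip, M_B = 921.5 kip·ft

Resultant of the distributed load: 2.14 × 9.9 = 21.186 kip at 13.45 ft from B.
ΣF_x = 0: B_x = 0.
ΣF_y = 0: B_y − 35 − 2.14·9.9 − 30 = 0 → B_y = 86.19 kip.
ΣM about B: M_B − 35·6.1 − (2.14·9.9)·13.45 − 30·14.1 = 0 → M_B = 921.5 kip·ft.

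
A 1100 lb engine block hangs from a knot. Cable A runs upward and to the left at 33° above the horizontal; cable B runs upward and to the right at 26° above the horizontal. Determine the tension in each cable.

ΣF_x = 0: −T_A·cos33° + T_B·cos26° = 0 → T_B = 0.933107·T_A.
ΣF_y = 0: T_A·sin33° + T_B·sin26° = 1100.
Substitute: T_A·(0.544639 + 0.933107·0.438371) = 1100 → T_A = 1153.42 ≈ 1153 lb.
Then T_B = 0.933107 × 1153.42 = 1076 lb.

T_A = 1153 lb, T_B = 1076 lb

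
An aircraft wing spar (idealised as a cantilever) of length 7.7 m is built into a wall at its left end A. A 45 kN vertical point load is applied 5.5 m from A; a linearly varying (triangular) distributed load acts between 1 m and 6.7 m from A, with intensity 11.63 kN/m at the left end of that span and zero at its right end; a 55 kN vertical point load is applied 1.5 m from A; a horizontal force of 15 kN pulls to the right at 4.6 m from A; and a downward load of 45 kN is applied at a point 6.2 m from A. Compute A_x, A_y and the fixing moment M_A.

Resultant of the triangular load: ½ × 11.63 × 5.7 = 33.1455 kN, acting at 2.9 m from A (one-third of the span from the peak).
ΣF_x = 0: A_x + 15 = 0 → A_x = -15.00 kN.
ΣF_y = 0: A_y − 45 − ½·11.63·5.7 − 55 − 45 = 0 → A_y = 178.1 kN.
ΣM about A: M_A − 45·5.5 − (½·11.63·5.7)·2.9 − 55·1.5 − 45·6.2 = 0 → M_A = 705.1 kN·m.

A_x = -15.00 kN, A_y = 178.1 kN, M_A = 705.1 kN·m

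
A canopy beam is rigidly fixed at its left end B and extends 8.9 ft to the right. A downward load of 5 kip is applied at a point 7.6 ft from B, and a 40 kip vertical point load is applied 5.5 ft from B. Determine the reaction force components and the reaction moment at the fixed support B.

B_x = 0, B_y = 45.00 kip, M_B = 258.0 kip·ft

ΣF_x = 0: B_x = 0.
ΣF_y = 0: B_y − 5 − 40 = 0 → B_y = 45.00 kip.
ΣM about B: M_B − 5·7.6 − 40·5.5 = 0 → M_B = 258.0 kip·ft.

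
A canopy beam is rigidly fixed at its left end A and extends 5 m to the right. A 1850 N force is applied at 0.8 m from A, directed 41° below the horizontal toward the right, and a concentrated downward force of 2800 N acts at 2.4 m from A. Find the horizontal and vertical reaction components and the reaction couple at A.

A_x = -1396 N, A_y = 4014 N, M_A = 7691 N·m

ΣF_x = 0: A_x + 1850·cos41° = 0 → A_x = -1396 N.
ΣF_y = 0: A_y − 1850·sin41° − 2800 = 0 → A_y = 4014 N.
ΣM about A: M_A − 1850·sin41°·0.8 − 2800·2.4 = 0 → M_A = 7691 N·m.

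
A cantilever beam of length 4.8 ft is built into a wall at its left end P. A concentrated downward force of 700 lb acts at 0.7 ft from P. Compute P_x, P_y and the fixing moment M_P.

ΣF_x = 0: P_x = 0.
ΣF_y = 0: P_y − 700 = 0 → P_y = 700.0 lb.
ΣM about P: M_P − 700·0.7 = 0 → M_P = 490.0 lb·ft.

P_x = 0, P_y = 700.0 lb, M_P = 490.0 lb·ft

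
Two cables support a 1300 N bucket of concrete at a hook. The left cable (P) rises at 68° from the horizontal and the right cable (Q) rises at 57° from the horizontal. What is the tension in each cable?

T_P = 864.3 N, T_Q = 594.5 N

ΣF_x = 0: −T_P·cos68° + T_Q·cos57° = 0 → T_Q = 0.687807·T_P.
ΣF_y = 0: T_P·sin68° + T_Q·sin57° = 1300.
Substitute: T_P·(0.927184 + 0.687807·0.838671) = 1300 → T_P = 864.346 ≈ 864.3 N.
Then T_Q = 0.687807 × 864.346 = 594.5 N.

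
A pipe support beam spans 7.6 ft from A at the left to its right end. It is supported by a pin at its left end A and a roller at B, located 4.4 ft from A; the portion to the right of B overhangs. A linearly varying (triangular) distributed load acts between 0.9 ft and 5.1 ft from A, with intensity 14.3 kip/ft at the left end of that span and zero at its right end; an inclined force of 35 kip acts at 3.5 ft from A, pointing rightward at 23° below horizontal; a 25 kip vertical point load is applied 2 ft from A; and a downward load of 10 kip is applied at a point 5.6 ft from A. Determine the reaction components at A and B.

A_x = -32.22 kip, A_y = 28.04 kip, B_y = 50.67 kip

Resultant of the triangular load: ½ × 14.3 × 4.2 = 30.03 kip, acting at 2.3 ft from A (one-third of the span from the peak).
Moments about A: B_y·4.4 − (½·14.3·4.2)·2.3 − 35·sin23°·3.5 − 25·2 − 10·5.6 = 0 → B_y = 222.934/4.4 = 50.6668 ≈ 50.67 kip.
ΣF_y = 0: A_y + 50.6668 − ½·14.3·4.2 − 35·sin23° − 25 − 10 = 0 → A_y = 28.04 kip.
ΣF_x = 0: A_x + 35·cos23° = 0 → A_x = -32.22 kip.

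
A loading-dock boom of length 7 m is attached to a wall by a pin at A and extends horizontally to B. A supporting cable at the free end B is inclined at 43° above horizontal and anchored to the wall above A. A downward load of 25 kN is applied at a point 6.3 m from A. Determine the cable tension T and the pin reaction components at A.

T = 32.99 kN, A_x = 24.13 kN, A_y = 2.500 kN

ΣM about A: T·sin43°·7 − 25·6.3 = 0 → T = 157.5/(7·0.681998) = 32.9913 ≈ 32.99 kN.
ΣF_x = 0: A_x − T·cos43° = 0 → A_x = 32.9913 × 0.731354 = 24.13 kN.
ΣF_y = 0: A_y + T·sin43° − 25 = 0 → A_y = 25 − 32.9913 × 0.681998 = 2.500 kN.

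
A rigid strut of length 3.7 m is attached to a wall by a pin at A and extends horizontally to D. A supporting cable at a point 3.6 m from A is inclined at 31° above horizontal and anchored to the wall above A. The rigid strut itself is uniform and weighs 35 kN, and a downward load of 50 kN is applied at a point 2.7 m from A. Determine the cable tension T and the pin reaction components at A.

ΣM about A: T·sin31°·3.6 − 35·1.85 − 50·2.7 = 0 → T = 199.75/(3.6·0.515038) = 107.732 ≈ 107.7 kN.
ΣF_x = 0: A_x − T·cos31° = 0 → A_x = 107.732 × 0.857167 = 92.34 kN.
ΣF_y = 0: A_y + T·sin31° − 35 − 50 = 0 → A_y = 85 − 107.732 × 0.515038 = 29.51 kN.

T = 107.7 kN, A_x = 92.34 kN, A_y = 29.51 kN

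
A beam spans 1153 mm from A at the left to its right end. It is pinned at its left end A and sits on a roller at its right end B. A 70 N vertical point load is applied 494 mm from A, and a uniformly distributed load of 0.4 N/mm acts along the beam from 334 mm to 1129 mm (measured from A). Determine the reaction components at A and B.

Resultant of the distributed load: 0.4 × 795 = 318 N at 731.5 mm from A.
Moments about A: B_y·1153 − 70·494 − (0.4·795)·731.5 = 0 → B_y = 267197/1153 = 231.741 ≈ 231.7 N.
ΣF_y = 0: A_y + 231.741 − 70 − 0.4·795 = 0 → A_y = 156.3 N.
ΣF_x = 0: no horizontal applied forces, so A_x = 0.

A_x = 0, A_y = 156.3 N, B_y = 231.7 N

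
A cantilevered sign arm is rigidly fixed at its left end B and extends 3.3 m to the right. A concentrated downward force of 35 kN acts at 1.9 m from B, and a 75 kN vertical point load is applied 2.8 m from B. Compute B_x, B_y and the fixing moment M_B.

ΣF_x = 0: B_x = 0.
ΣF_y = 0: B_y − 35 − 75 = 0 → B_y = 110.0 kN.
ΣM about B: M_B − 35·1.9 − 75·2.8 = 0 → M_B = 276.5 kN·m.

B_x = 0, B_y = 110.0 kN, M_B = 276.5 kN·m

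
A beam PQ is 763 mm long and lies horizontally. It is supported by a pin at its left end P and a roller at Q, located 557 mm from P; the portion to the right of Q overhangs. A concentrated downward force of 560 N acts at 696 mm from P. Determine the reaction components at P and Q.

Moments about P: Q_y·557 − 560·696 = 0 → Q_y = 389760/557 = 699.749 ≈ 699.7 N.
ΣF_y = 0: P_y + 699.749 − 560 = 0 → P_y = -139.7 N.
ΣF_x = 0: no horizontal applied forces, so P_x = 0.

P_x = 0, P_y = -139.7 N, Q_y = 699.7 N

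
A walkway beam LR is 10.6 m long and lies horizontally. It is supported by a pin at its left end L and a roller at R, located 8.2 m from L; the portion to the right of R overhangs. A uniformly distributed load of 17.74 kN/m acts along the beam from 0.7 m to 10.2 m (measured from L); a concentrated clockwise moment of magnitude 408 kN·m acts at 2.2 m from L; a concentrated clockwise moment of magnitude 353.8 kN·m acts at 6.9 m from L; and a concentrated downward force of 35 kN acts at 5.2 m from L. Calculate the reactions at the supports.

L_x = 0, L_y = -23.58 kN, R_y = 227.1 kN

Resultant of the distributed load: 17.74 × 9.5 = 168.53 kN at 5.45 m from L.
Taking moments about L: R_y·8.2 − (17.74·9.5)·5.45 − 408 − 353.8 − 35·5.2 = 0 → R_y = 1862.2885/8.2 = 227.108 ≈ 227.1 kN.
ΣF_y = 0: L_y + 227.108 − 17.74·9.5 − 35 = 0 → L_y = -23.58 kN.
ΣF_x = 0: no horizontal applied forces, so L_x = 0.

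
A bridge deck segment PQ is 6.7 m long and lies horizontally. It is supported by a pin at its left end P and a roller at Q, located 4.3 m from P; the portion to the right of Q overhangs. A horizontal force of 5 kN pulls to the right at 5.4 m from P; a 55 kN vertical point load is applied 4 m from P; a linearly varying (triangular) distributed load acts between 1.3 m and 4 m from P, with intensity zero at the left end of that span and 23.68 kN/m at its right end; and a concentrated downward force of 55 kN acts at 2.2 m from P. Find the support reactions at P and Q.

P_x = -5.000 kN, P_y = 39.62 kN, Q_y = 102.3 kN

Resultant of the triangular load: ½ × 23.68 × 2.7 = 31.968 kN, acting at 3.1 m from P (one-third of the span from the peak).
Moments about P: Q_y·4.3 − 55·4 − (½·23.68·2.7)·3.1 − 55·2.2 = 0 → Q_y = 440.1008/4.3 = 102.349 ≈ 102.3 kN.
ΣF_y = 0: P_y + 102.349 − 55 − ½·23.68·2.7 − 55 = 0 → P_y = 39.62 kN.
ΣF_x = 0: P_x + 5 = 0 → P_x = -5.000 kN.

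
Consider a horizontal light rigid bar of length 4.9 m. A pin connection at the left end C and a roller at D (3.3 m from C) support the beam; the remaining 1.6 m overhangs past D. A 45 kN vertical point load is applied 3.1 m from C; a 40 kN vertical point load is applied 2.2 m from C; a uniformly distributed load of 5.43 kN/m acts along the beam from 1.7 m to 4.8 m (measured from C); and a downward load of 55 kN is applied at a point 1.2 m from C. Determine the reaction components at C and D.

Resultant of the distributed load: 5.43 × 3.1 = 16.833 kN at 3.25 m from C.
Taking moments about C: D_y·3.3 − 45·3.1 − 40·2.2 − (5.43·3.1)·3.25 − 55·1.2 = 0 → D_y = 348.20725/3.3 = 105.517 ≈ 105.5 kN.
ΣF_y = 0: C_y + 105.517 − 45 − 40 − 5.43·3.1 − 55 = 0 → C_y = 51.32 kN.
ΣF_x = 0: no horizontal applied forces, so C_x = 0.

C_x = 0, C_y = 51.32 kN, D_y = 105.5 kN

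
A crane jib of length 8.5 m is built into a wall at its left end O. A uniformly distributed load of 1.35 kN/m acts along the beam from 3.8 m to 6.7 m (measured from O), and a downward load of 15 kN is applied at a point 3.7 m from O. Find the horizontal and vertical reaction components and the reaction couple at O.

O_x = 0, O_y = 18.91 kN, M_O = 76.05 kN·m

Resultant of the distributed load: 1.35 × 2.9 = 3.915 kN at 5.25 m from O.
ΣF_x = 0: O_x = 0.
ΣF_y = 0: O_y − 1.35·2.9 − 15 = 0 → O_y = 18.91 kN.
ΣM about O: M_O − (1.35·2.9)·5.25 − 15·3.7 = 0 → M_O = 76.05 kN·m.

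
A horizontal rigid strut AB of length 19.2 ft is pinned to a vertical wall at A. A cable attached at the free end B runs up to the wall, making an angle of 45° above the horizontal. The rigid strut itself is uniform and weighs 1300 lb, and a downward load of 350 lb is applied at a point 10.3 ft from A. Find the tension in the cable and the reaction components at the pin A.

ΣM about A: T·sin45°·19.2 − 1300·9.6 − 350·10.3 = 0 → T = 16085/(19.2·0.707107) = 1184.77 ≈ 1185 lb.
ΣF_x = 0: A_x − T·cos45° = 0 → A_x = 1184.77 × 0.707107 = 837.8 lb.
ΣF_y = 0: A_y + T·sin45° − 1300 − 350 = 0 → A_y = 1650 − 1184.77 × 0.707107 = 812.2 lb.

T = 1185 lb, A_x = 837.8 lb, A_y = 812.2 lb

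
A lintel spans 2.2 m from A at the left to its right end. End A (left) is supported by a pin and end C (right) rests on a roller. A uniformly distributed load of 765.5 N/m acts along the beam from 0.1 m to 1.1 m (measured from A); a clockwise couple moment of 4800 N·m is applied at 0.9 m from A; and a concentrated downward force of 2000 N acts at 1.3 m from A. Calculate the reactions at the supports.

Resultant of the distributed load: 765.5 × 1 = 765.5 N at 0.6 m from A.
Taking moments about A: C_y·2.2 − (765.5·1)·0.6 − 4800 − 2000·1.3 = 0 → C_y = 7859.3/2.2 = 3572.41 ≈ 3572 N.
ΣF_y = 0: A_y + 3572.41 − 765.5·1 − 2000 = 0 → A_y = -806.9 N.
ΣF_x = 0: no horizontal applied forces, so A_x = 0.

A_x = 0, A_y = -806.9 N, C_y = 3572 N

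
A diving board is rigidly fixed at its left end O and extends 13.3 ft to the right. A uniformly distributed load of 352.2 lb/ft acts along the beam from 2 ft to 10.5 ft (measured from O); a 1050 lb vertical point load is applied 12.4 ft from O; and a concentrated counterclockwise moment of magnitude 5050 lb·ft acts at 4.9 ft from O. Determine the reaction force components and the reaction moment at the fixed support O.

Resultant of the distributed load: 352.2 × 8.5 = 2993.7 lb at 6.25 ft from O.
ΣF_x = 0: O_x = 0.
ΣF_y = 0: O_y − 352.2·8.5 − 1050 = 0 → O_y = 4044 lb.
ΣM about O: M_O − (352.2·8.5)·6.25 − 1050·12.4 + 5050 = 0 → M_O = 26680 lb·ft.

O_x = 0, O_y = 4044 lb, M_O = 26680 lb·ft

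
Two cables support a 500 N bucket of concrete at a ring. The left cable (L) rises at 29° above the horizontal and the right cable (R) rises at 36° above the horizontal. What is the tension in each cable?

ΣF_x = 0: −T_L·cos29° + T_R·cos36° = 0 → T_R = 1.08109·T_L.
ΣF_y = 0: T_L·sin29° + T_R·sin36° = 500.
Substitute: T_L·(0.48481 + 1.08109·0.587785) = 500 → T_L = 446.326 ≈ 446.3 N.
Then T_R = 1.08109 × 446.326 = 482.5 N.

T_L = 446.3 N, T_R = 482.5 N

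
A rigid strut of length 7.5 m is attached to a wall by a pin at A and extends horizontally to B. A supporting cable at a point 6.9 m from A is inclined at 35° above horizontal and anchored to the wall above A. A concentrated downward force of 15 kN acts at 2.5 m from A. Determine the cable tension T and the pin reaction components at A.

T = 9.475 kN, A_x = 7.762 kN, A_y = 9.565 kN

ΣM about A: T·sin35°·6.9 − 15·2.5 = 0 → T = 37.5/(6.9·0.573576) = 9.47526 ≈ 9.475 kN.
ΣF_x = 0: A_x − T·cos35° = 0 → A_x = 9.47526 × 0.819152 = 7.762 kN.
ΣF_y = 0: A_y + T·sin35° − 15 = 0 → A_y = 15 − 9.47526 × 0.573576 = 9.565 kN.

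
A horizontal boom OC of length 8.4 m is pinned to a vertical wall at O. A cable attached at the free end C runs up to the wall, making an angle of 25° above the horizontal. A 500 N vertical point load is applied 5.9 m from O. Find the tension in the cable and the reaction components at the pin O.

ΣM about O: T·sin25°·8.4 − 500·5.9 = 0 → T = 2950/(8.4·0.422618) = 830.988 ≈ 831.0 N.
ΣF_x = 0: O_x − T·cos25° = 0 → O_x = 830.988 × 0.906308 = 753.1 N.
ΣF_y = 0: O_y + T·sin25° − 500 = 0 → O_y = 500 − 830.988 × 0.422618 = 148.8 N.

T = 831.0 N, O_x = 753.1 N, O_y = 148.8 N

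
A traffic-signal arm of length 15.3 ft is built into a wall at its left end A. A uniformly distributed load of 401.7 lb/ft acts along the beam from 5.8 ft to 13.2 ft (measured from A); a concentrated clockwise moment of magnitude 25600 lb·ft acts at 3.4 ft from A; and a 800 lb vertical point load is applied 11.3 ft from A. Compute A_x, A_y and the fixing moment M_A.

A_x = 0, A_y = 3773 lb, M_A = 62880 lb·ft

Resultant of the distributed load: 401.7 × 7.4 = 2972.58 lb at 9.5 ft from A.
ΣF_x = 0: A_x = 0.
ΣF_y = 0: A_y − 401.7·7.4 − 800 = 0 → A_y = 3773 lb.
ΣM about A: M_A − (401.7·7.4)·9.5 − 25600 − 800·11.3 = 0 → M_A = 62880 lb·ft.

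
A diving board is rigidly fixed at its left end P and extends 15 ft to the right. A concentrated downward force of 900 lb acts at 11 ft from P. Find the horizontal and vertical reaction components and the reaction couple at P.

P_x = 0, P_y = 900.0 lb, M_P = 9900 lb·ft

ΣF_x = 0: P_x = 0.
ΣF_y = 0: P_y − 900 = 0 → P_y = 900.0 lb.
ΣM about P: M_P − 900·11 = 0 → M_P = 9900 lb·ft.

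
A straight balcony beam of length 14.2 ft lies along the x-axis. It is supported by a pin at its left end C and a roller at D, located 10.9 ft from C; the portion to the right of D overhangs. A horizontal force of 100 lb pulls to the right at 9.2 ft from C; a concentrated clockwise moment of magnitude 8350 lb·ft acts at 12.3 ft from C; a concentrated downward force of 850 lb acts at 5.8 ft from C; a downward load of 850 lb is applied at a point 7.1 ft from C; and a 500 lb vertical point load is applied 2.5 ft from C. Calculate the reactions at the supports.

Moments about C: D_y·10.9 − 8350 − 850·5.8 − 850·7.1 − 500·2.5 = 0 → D_y = 20565/10.9 = 1886.7 ≈ 1887 lb.
ΣF_y = 0: C_y + 1886.7 − 850 − 850 − 500 = 0 → C_y = 313.3 lb.
ΣF_x = 0: C_x + 100 = 0 → C_x = -100.0 lb.

C_x = -100.0 lb, C_y = 313.3 lb, D_y = 1887 lb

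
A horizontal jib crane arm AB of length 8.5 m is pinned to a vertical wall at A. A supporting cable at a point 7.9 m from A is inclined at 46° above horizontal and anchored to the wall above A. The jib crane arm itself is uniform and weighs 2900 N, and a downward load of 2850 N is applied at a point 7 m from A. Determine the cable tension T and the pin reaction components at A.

ΣM about A: T·sin46°·7.9 − 2900·4.25 − 2850·7 = 0 → T = 32275/(7.9·0.71934) = 5679.43 ≈ 5679 N.
ΣF_x = 0: A_x − T·cos46° = 0 → A_x = 5679.43 × 0.694658 = 3945 N.
ΣF_y = 0: A_y + T·sin46° − 2900 − 2850 = 0 → A_y = 5750 − 5679.43 × 0.71934 = 1665 N.

T = 5679 N, A_x = 3945 N, A_y = 1665 N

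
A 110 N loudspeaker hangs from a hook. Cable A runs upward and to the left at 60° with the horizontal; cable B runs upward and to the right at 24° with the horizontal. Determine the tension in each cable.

T_A = 101.0 N, T_B = 55.30 N

ΣF_x = 0: −T_A·cos60° + T_B·cos24° = 0 → T_B = 0.547318·T_A.
ΣF_y = 0: T_A·sin60° + T_B·sin24° = 110.
Substitute: T_A·(0.866025 + 0.547318·0.406737) = 110 → T_A = 101.044 ≈ 101.0 N.
Then T_B = 0.547318 × 101.044 = 55.30 N.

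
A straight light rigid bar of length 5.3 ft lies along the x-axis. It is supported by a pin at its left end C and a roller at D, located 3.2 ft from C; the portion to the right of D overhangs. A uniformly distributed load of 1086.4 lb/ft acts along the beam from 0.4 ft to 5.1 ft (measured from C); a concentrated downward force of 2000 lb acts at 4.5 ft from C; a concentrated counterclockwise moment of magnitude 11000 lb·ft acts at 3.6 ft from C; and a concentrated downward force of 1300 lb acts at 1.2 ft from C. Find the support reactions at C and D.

C_x = 0, C_y = 4156 lb, D_y = 4251 lb

Resultant of the distributed load: 1086.4 × 4.7 = 5106.08 lb at 2.75 ft from C.
Moments about C: D_y·3.2 − (1086.4·4.7)·2.75 − 2000·4.5 + 11000 − 1300·1.2 = 0 → D_y = 13601.72/3.2 = 4250.54 ≈ 4251 lb.
ΣF_y = 0: C_y + 4250.54 − 1086.4·4.7 − 2000 − 1300 = 0 → C_y = 4156 lb.
ΣF_x = 0: no horizontal applied forces, so C_x = 0.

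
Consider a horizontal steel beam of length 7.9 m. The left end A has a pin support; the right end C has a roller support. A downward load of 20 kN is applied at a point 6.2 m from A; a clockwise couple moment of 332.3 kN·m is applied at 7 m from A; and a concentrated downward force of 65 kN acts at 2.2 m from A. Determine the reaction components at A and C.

ΣM about A: C_y·7.9 − 20·6.2 − 332.3 − 65·2.2 = 0 → C_y = 599.3/7.9 = 75.8608 ≈ 75.86 kN.
ΣF_y = 0: A_y + 75.8608 − 20 − 65 = 0 → A_y = 9.139 kN.
ΣF_x = 0: no horizontal applied forces, so A_x = 0.

A_x = 0, A_y = 9.139 kN, C_y = 75.86 kN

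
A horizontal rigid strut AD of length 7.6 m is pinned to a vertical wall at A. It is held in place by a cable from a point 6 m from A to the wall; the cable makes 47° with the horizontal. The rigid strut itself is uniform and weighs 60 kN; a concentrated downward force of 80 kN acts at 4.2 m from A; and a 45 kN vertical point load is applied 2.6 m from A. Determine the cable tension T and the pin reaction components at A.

T = 155.2 kN, A_x = 105.8 kN, A_y = 71.50 kN

ΣM about A: T·sin47°·6 − 60·3.8 − 80·4.2 − 45·2.6 = 0 → T = 681/(6·0.731354) = 155.192 ≈ 155.2 kN.
ΣF_x = 0: A_x − T·cos47° = 0 → A_x = 155.192 × 0.681998 = 105.8 kN.
ΣF_y = 0: A_y + T·sin47° − 60 − 80 − 45 = 0 → A_y = 185 − 155.192 × 0.731354 = 71.50 kN.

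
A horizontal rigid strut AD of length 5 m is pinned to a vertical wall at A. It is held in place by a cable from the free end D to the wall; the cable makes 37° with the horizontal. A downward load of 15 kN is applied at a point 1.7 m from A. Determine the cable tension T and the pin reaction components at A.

T = 8.474 kN, A_x = 6.768 kN, A_y = 9.900 kN

ΣM about A: T·sin37°·5 − 15·1.7 = 0 → T = 25.5/(5·0.601815) = 8.47437 ≈ 8.474 kN.
ΣF_x = 0: A_x − T·cos37° = 0 → A_x = 8.47437 × 0.798636 = 6.768 kN.
ΣF_y = 0: A_y + T·sin37° − 15 = 0 → A_y = 15 − 8.47437 × 0.601815 = 9.900 kN.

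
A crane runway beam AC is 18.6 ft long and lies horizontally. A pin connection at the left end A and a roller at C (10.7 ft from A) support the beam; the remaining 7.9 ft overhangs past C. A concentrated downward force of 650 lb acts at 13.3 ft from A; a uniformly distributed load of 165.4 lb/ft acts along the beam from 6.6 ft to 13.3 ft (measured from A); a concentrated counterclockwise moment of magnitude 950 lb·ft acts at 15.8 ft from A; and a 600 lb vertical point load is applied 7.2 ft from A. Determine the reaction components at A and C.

A_x = 0, A_y = 204.8 lb, C_y = 2153 lb

Resultant of the distributed load: 165.4 × 6.7 = 1108.18 lb at 9.95 ft from A.
Taking moments about A: C_y·10.7 − 650·13.3 − (165.4·6.7)·9.95 + 950 − 600·7.2 = 0 → C_y = 23041.391/10.7 = 2153.4 ≈ 2153 lb.
ΣF_y = 0: A_y + 2153.4 − 650 − 165.4·6.7 − 600 = 0 → A_y = 204.8 lb.
ΣF_x = 0: no horizontal applied forces, so A_x = 0.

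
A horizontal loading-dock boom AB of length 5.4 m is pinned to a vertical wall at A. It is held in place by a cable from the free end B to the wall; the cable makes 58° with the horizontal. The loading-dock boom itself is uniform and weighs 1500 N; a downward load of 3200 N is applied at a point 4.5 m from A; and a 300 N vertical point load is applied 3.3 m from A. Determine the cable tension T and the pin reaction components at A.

T = 4245 N, A_x = 2250 N, A_y = 1400 N

ΣM about A: T·sin58°·5.4 − 1500·2.7 − 3200·4.5 − 300·3.3 = 0 → T = 19440/(5.4·0.848048) = 4245.04 ≈ 4245 N.
ΣF_x = 0: A_x − T·cos58° = 0 → A_x = 4245.04 × 0.529919 = 2250 N.
ΣF_y = 0: A_y + T·sin58° − 1500 − 3200 − 300 = 0 → A_y = 5000 − 4245.04 × 0.848048 = 1400 N.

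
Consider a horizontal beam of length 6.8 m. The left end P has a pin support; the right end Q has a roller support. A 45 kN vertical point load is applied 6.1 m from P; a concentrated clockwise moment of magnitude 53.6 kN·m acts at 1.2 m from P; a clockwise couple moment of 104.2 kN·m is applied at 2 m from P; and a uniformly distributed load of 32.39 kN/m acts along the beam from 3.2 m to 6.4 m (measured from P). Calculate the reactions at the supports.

P_x = 0, P_y = 11.91 kN, Q_y = 136.7 kN

Resultant of the distributed load: 32.39 × 3.2 = 103.648 kN at 4.8 m from P.
Taking moments about P: Q_y·6.8 − 45·6.1 − 53.6 − 104.2 − (32.39·3.2)·4.8 = 0 → Q_y = 929.8104/6.8 = 136.737 ≈ 136.7 kN.
ΣF_y = 0: P_y + 136.737 − 45 − 32.39·3.2 = 0 → P_y = 11.91 kN.
ΣF_x = 0: no horizontal applied forces, so P_x = 0.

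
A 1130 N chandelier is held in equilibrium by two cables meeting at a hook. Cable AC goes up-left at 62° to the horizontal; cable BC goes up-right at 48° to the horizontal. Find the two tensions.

ΣF_x = 0: −T_AC·cos62° + T_BC·cos48° = 0 → T_BC = 0.701614·T_AC.
ΣF_y = 0: T_AC·sin62° + T_BC·sin48° = 1130.
Substitute: T_AC·(0.882948 + 0.701614·0.743145) = 1130 → T_AC = 804.643 ≈ 804.6 N.
Then T_BC = 0.701614 × 804.643 = 564.5 N.

T_AC = 804.6 N, T_BC = 564.5 N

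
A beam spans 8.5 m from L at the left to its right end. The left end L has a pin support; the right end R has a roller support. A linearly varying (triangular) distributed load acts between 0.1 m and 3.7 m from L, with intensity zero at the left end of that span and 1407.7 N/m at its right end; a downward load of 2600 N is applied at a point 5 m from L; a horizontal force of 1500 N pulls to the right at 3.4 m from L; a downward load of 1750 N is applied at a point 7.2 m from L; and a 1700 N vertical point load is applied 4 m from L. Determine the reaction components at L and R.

Resultant of the triangular load: ½ × 1407.7 × 3.6 = 2533.86 N, acting at 2.5 m from L (one-third of the span from the peak).
Moments about L: R_y·8.5 − (½·1407.7·3.6)·2.5 − 2600·5 − 1750·7.2 − 1700·4 = 0 → R_y = 38734.65/8.5 = 4557.02 ≈ 4557 N.
ΣF_y = 0: L_y + 4557.02 − ½·1407.7·3.6 − 2600 − 1750 − 1700 = 0 → L_y = 4027 N.
ΣF_x = 0: L_x + 1500 = 0 → L_x = -1500 N.

L_x = -1500 N, L_y = 4027 N, R_y = 4557 N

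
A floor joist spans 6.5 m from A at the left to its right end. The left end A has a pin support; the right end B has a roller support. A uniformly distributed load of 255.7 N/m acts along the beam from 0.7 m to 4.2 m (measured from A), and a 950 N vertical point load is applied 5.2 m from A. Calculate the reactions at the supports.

Resultant of the distributed load: 255.7 × 3.5 = 894.95 N at 2.45 m from A.
Moments about A: B_y·6.5 − (255.7·3.5)·2.45 − 950·5.2 = 0 → B_y = 7132.6275/6.5 = 1097.33 ≈ 1097 N.
ΣF_y = 0: A_y + 1097.33 − 255.7·3.5 − 950 = 0 → A_y = 747.6 N.
ΣF_x = 0: no horizontal applied forces, so A_x = 0.

A_x = 0, A_y = 747.6 N, B_y = 1097 N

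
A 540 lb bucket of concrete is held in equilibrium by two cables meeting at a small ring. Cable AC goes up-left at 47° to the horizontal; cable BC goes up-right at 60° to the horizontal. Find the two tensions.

T_AC = 282.3 lb, T_BC = 385.1 lb

ΣF_x = 0: −T_AC·cos47° + T_BC·cos60° = 0 → T_BC = 1.364·T_AC.
ΣF_y = 0: T_AC·sin47° + T_BC·sin60° = 540.
Substitute: T_AC·(0.731354 + 1.364·0.866025) = 540 → T_AC = 282.336 ≈ 282.3 lb.
Then T_BC = 1.364 × 282.336 = 385.1 lb.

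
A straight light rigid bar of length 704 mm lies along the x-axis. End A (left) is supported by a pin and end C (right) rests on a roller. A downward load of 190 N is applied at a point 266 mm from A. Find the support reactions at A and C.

Taking moments about A: C_y·704 − 190·266 = 0 → C_y = 50540/704 = 71.7898 ≈ 71.79 N.
ΣF_y = 0: A_y + 71.7898 − 190 = 0 → A_y = 118.2 N.
ΣF_x = 0: no horizontal applied forces, so A_x = 0.

A_x = 0, A_y = 118.2 N, C_y = 71.79 N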